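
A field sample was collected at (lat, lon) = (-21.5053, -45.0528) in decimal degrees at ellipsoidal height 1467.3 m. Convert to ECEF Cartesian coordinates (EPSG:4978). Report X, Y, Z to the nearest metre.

X 4195035 m, Y -4202774 m, Z -2324075 m

WGS84: a = 6378137 m, e² = 0.006694380; N(φ) = a/√(1−e²sin²φ) = 6381007.927 m.
X = (N+h)·cosφ·cosλ = 4195035.392 m; Y = (N+h)·cosφ·sinλ = -4202774.260 m; Z = (N(1−e²)+h)·sinφ = -2324074.834 m.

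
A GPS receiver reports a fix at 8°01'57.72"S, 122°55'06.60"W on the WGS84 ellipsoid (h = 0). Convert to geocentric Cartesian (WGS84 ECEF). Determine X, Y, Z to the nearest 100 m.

WGS84: a = 6378137 m, e² = 0.006694380; N(φ) = a/√(1−e²sin²φ) = 6378553.915 m.
X = (N+h)·cosφ·cosλ = -3432385.943 m; Y = (N+h)·cosφ·sinλ = -5301906.382 m; Z = (N(1−e²)+h)·sinφ = -885361.053 m.

X -3432400 m, Y -5301900 m, Z -885400 m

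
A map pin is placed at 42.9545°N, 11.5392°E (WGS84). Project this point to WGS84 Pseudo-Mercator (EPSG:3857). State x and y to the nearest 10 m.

Web Mercator is spherical with R = a = 6378137 m.
x = R·λ = 6378137 × 0.201397033 = 1284537.868 m.
y = R·ln tan(π/4 + φ/2) = 6378137 × 0.831755236 = 5305048.845 m.

x 1284540 m, y 5305050 m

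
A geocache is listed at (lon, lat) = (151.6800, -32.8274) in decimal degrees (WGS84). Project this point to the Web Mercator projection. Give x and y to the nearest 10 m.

Web Mercator is spherical with R = a = 6378137 m.
x = R·λ = 6378137 × 2.647315409 = 16884940.364 m.
y = R·ln tan(π/4 + φ/2) = 6378137 × -0.607139129 = -3872416.546 m.

x 16884940 m, y -3872420 m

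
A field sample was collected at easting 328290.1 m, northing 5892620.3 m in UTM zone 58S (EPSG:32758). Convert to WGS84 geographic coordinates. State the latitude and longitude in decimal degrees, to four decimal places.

Zone 58S: λ₀ = 165°, k₀ = 0.9996, false easting 500000 m, false northing 10000000 m.
Meridian distance M = (N − FN)/k₀ = -4109023.3 m.
Inverse transverse Mercator on WGS84 gives φ = -37.09699986°, λ = 163.06779970°.

lat -37.0970°, lon 163.0678°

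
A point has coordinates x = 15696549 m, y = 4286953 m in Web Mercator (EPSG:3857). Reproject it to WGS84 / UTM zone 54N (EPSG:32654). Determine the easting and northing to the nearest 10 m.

E 500410 m, N 3972920 m

Web Mercator inverse (R = 6378137 m) → φ = 35.90060225°, λ = 141.00449875°.
UTM 54N forward: E = 500405.970 m, N = 3972923.891 m.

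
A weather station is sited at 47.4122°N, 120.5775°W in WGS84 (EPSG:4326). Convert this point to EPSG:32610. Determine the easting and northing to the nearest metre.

Zone 10 central meridian λ₀ = 6×10 − 183 = -123°; Δλ = +2.4225°.
Transverse Mercator on WGS84 with k₀ = 0.9996 gives E = 682746.224 m, N = 5253817.201 m.

E 682746 m, N 5253817 m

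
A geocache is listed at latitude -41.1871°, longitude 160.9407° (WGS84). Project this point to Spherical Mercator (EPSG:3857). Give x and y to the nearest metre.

x 17915837 m, y -5039978 m

Web Mercator is spherical with R = a = 6378137 m.
x = R·λ = 6378137 × 2.808945115 = 17915836.772 m.
y = R·ln tan(π/4 + φ/2) = 6378137 × -0.790195972 = -5039978.164 m.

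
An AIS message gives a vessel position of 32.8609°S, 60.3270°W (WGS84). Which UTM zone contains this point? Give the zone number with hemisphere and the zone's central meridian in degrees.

Zone 20S, central meridian -63°

UTM zone = ⌊(λ + 180)/6⌋ + 1; -60.3270° ∈ [-66°, -60°) → zone 20.
Hemisphere: S (φ < 0).
Central meridian λ₀ = 6×20 − 183 = -63°.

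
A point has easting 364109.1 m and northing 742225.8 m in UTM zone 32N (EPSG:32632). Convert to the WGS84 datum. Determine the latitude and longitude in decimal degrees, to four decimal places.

lat 6.7133°, lon 7.7705°

Zone 32N: λ₀ = 9°, k₀ = 0.9996, false easting 500000 m.
Meridian distance M = (N − FN)/k₀ = 742522.8 m.
Inverse transverse Mercator on WGS84 gives φ = 6.71329973°, λ = 7.77050041°.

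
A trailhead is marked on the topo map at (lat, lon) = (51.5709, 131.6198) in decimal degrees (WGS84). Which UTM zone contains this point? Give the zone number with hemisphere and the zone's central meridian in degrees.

Zone 52N, central meridian 129°

UTM zone = ⌊(λ + 180)/6⌋ + 1; 131.6198° ∈ [126°, 132°) → zone 52.
Hemisphere: N (φ ≥ 0).
Central meridian λ₀ = 6×52 − 183 = 129°.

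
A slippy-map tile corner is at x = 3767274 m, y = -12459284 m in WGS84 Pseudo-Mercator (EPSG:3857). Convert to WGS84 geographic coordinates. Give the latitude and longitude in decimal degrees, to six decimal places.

R = 6378137 m. λ = x/R = 33.84199814°.
φ = 2·arctan(exp(y/R)) − 90° = 2·arctan(0.14179) − 90° = -73.86009989°.

lat -73.860100°, lon 33.841998°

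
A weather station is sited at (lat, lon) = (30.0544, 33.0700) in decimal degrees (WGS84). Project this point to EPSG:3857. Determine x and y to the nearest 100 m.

Web Mercator is spherical with R = a = 6378137 m.
x = R·λ = 6378137 × 0.577180384 = 3681335.561 m.
y = R·ln tan(π/4 + φ/2) = 6378137 × 0.550402786 = 3510544.375 m.

x 3681300 m, y 3510500 m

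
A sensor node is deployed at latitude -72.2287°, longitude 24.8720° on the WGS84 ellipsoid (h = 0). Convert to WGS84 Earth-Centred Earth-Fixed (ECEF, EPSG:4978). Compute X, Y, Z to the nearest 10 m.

WGS84: a = 6378137 m, e² = 0.006694380; N(φ) = a/√(1−e²sin²φ) = 6397585.612 m.
X = (N+h)·cosφ·cosλ = 1771550.521 m; Y = (N+h)·cosφ·sinλ = 821274.330 m; Z = (N(1−e²)+h)·sinφ = -6051523.948 m.

X 1771550 m, Y 821270 m, Z -6051520 m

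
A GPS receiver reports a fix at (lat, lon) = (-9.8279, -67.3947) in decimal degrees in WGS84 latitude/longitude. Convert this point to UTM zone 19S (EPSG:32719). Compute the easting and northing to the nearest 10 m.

E 676050 m, N 8913190 m

Zone 19 central meridian λ₀ = 6×19 − 183 = -69°; Δλ = +1.6053°.
Transverse Mercator on WGS84 with k₀ = 0.9996 gives E = 676047.294 m, N = 8913194.352 m.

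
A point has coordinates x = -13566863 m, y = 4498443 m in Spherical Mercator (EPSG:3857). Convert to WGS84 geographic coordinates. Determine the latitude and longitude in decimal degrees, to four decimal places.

lat 37.4245°, lon -121.8732°

R = 6378137 m. λ = x/R = -121.87320390°.
φ = 2·arctan(exp(y/R)) − 90° = 2·arctan(2.02444) − 90° = 37.42450037°.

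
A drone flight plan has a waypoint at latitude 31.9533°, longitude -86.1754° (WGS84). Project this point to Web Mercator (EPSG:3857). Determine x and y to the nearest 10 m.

x -9593000 m, y 3757180 m

Web Mercator is spherical with R = a = 6378137 m.
x = R·λ = 6378137 × -1.504044464 = -9593001.647 m.
y = R·ln tan(π/4 + φ/2) = 6378137 × 0.589072026 = 3757182.086 m.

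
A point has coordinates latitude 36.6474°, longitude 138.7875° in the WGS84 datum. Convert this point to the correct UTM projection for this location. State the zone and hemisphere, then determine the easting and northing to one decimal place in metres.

Zone 54N: E 302220.9 m, N 4058038.4 m

Longitude 138.7875° lies in the 6° band [138°, 144°), giving zone 54; latitude is north of the equator, so 54N.
Zone 54 central meridian λ₀ = 6×54 − 183 = 141°; Δλ = -2.2125°.
Transverse Mercator on WGS84 with k₀ = 0.9996 gives E = 302220.930 m, N = 4058038.438 m.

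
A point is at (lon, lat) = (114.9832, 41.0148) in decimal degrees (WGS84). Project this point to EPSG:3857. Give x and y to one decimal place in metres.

x 12799871.3 m, y 5014524.9 m

Web Mercator is spherical with R = a = 6378137 m.
x = R·λ = 6378137 × 2.006835424 = 12799871.274 m.
y = R·ln tan(π/4 + φ/2) = 6378137 × 0.786205267 = 5014524.906 m.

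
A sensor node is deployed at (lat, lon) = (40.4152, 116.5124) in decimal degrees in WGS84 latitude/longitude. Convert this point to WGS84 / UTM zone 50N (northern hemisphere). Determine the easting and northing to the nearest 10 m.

E 458630 m, N 4473960 m

Zone 50 central meridian λ₀ = 6×50 − 183 = 117°; Δλ = -0.4876°.
Transverse Mercator on WGS84 with k₀ = 0.9996 gives E = 458631.712 m, N = 4473956.138 m.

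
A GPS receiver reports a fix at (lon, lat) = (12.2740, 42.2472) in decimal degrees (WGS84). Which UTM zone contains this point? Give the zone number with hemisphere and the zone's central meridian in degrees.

Zone 33N, central meridian 15°

UTM zone = ⌊(λ + 180)/6⌋ + 1; 12.2740° ∈ [12°, 18°) → zone 33.
Hemisphere: N (φ ≥ 0).
Central meridian λ₀ = 6×33 − 183 = 15°.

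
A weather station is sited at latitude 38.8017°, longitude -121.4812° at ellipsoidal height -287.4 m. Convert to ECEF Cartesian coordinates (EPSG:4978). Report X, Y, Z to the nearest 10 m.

WGS84: a = 6378137 m, e² = 0.006694380; N(φ) = a/√(1−e²sin²φ) = 6386536.425 m.
X = (N+h)·cosφ·cosλ = -2599044.985 m; Y = (N+h)·cosφ·sinλ = -4244381.386 m; Z = (N(1−e²)+h)·sinφ = 3975004.903 m.

X -2599040 m, Y -4244380 m, Z 3975000 m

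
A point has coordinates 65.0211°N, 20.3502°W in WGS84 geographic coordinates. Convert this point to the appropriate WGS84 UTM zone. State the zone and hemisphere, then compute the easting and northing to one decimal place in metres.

Longitude -20.3502° lies in the 6° band [-24°, -18°), giving zone 27; latitude is north of the equator, so 27N.
Zone 27 central meridian λ₀ = 6×27 − 183 = -21°; Δλ = +0.6498°.
Transverse Mercator on WGS84 with k₀ = 0.9996 gives E = 530617.803 m, N = 7210963.521 m.

Zone 27N: E 530617.8 m, N 7210963.5 m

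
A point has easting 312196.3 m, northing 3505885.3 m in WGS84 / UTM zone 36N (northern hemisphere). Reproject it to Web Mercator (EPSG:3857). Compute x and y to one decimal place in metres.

Unproject from UTM 36N (λ₀ = 33°) → φ = 31.67290014°, λ = 31.01889966°.
Web Mercator (R = 6378137 m): x = 3453008.115 m, y = 3720449.859 m.

x 3453008.1 m, y 3720449.9 m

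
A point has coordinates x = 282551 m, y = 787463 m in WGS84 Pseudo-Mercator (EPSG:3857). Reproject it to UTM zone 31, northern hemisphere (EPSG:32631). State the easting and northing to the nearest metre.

Web Mercator inverse (R = 6378137 m) → φ = 7.05599733°, λ = 2.53819882°.
UTM 31N forward: E = 448999.151 m, N = 779964.432 m.

E 448999 m, N 779964 m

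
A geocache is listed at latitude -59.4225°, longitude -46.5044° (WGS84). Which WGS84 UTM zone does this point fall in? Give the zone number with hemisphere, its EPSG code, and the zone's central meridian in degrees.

UTM zone = ⌊(λ + 180)/6⌋ + 1; -46.5044° ∈ [-48°, -42°) → zone 23.
Hemisphere: S (φ < 0).
Central meridian λ₀ = 6×23 − 183 = -45°.
EPSG code: 32723.

Zone 23S (EPSG:32723), central meridian -45°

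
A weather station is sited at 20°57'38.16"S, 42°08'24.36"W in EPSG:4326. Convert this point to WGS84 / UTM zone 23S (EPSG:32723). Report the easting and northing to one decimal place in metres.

Zone 23 central meridian λ₀ = 6×23 − 183 = -45°; Δλ = +2.8599°.
Transverse Mercator on WGS84 with k₀ = 0.9996 gives E = 797396.461 m, N = 7679556.203 m.

E 797396.5 m, N 7679556.2 m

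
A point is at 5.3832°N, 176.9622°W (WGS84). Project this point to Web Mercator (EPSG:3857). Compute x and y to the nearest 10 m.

Web Mercator is spherical with R = a = 6378137 m.
x = R·λ = 6378137 × -3.088573042 = -19699341.994 m.
y = R·ln tan(π/4 + φ/2) = 6378137 × 0.094093100 = 600138.684 m.

x -19699340 m, y 600140 m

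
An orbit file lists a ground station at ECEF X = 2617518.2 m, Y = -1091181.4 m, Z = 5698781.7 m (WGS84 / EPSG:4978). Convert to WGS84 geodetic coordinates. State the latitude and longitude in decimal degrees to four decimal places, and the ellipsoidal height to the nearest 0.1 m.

λ = atan2(Y, X) = -22.63010032°; p = √(X²+Y²) = 2835855.8 m.
Bowring's method on WGS84 (a = 6378137 m, b = 6356752.314 m) gives φ = 63.69699996°, h = 4410.441 m.

lat 63.6970°, lon -22.6301°, h 4410.4 m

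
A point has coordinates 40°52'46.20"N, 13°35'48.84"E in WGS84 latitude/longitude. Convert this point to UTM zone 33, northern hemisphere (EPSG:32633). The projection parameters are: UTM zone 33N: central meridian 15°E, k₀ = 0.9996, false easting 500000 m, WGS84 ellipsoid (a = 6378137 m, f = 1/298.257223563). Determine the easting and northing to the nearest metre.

E 381781 m, N 4526328 m

Zone 33 central meridian λ₀ = 6×33 − 183 = 15°; Δλ = -1.4031°.
Transverse Mercator on WGS84 with k₀ = 0.9996 gives E = 381780.776 m, N = 4526328.019 m.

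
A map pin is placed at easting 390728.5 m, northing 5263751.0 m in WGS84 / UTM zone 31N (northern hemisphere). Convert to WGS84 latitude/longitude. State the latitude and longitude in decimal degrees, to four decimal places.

Zone 31N: λ₀ = 3°, k₀ = 0.9996, false easting 500000 m.
Meridian distance M = (N − FN)/k₀ = 5265857.3 m.
Inverse transverse Mercator on WGS84 gives φ = 47.51800010°, λ = 1.54860046°.

lat 47.5180°, lon 1.5486°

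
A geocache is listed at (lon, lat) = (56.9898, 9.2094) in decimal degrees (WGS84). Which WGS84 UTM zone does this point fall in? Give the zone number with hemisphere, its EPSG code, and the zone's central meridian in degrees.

UTM zone = ⌊(λ + 180)/6⌋ + 1; 56.9898° ∈ [54°, 60°) → zone 40.
Hemisphere: N (φ ≥ 0).
Central meridian λ₀ = 6×40 − 183 = 57°.
EPSG code: 32640.

Zone 40N (EPSG:32640), central meridian 57°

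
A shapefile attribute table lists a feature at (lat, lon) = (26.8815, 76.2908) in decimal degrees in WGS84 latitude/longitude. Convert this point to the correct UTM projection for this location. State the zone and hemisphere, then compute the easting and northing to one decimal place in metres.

Longitude 76.2908° lies in the 6° band [72°, 78°), giving zone 43; latitude is north of the equator, so 43N.
Zone 43 central meridian λ₀ = 6×43 − 183 = 75°; Δλ = +1.2908°.
Transverse Mercator on WGS84 with k₀ = 0.9996 gives E = 628207.388 m, N = 2973963.439 m.

Zone 43N: E 628207.4 m, N 2973963.4 m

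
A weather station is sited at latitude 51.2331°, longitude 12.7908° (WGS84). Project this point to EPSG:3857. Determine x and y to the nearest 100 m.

Web Mercator is spherical with R = a = 6378137 m.
x = R·λ = 6378137 × 0.223241574 = 1423865.343 m.
y = R·ln tan(π/4 + φ/2) = 6378137 × 1.044604475 = 6662630.453 m.

x 1423900 m, y 6662600 m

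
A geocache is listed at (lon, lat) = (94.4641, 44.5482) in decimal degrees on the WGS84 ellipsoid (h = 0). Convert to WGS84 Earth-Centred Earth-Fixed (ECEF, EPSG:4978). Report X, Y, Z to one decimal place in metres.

WGS84: a = 6378137 m, e² = 0.006694380; N(φ) = a/√(1−e²sin²φ) = 6388669.111 m.
X = (N+h)·cosφ·cosλ = -354376.502 m; Y = (N+h)·cosφ·sinλ = 4539140.193 m; Z = (N(1−e²)+h)·sinφ = 4451706.853 m.

X -354376.5 m, Y 4539140.2 m, Z 4451706.9 m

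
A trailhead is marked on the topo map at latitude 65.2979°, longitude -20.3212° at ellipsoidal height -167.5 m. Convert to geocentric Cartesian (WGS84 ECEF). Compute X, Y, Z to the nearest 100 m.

X 2506400 m, Y -928200 m, Z 5771500 m

WGS84: a = 6378137 m, e² = 0.006694380; N(φ) = a/√(1−e²sin²φ) = 6395830.816 m.
X = (N+h)·cosφ·cosλ = 2506399.453 m; Y = (N+h)·cosφ·sinλ = -928199.746 m; Z = (N(1−e²)+h)·sinφ = 5771516.325 m.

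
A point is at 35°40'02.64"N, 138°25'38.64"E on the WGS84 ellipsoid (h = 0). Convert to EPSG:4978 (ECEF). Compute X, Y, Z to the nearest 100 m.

X -3880900 m, Y 3442300 m, Z 3698300 m

WGS84: a = 6378137 m, e² = 0.006694380; N(φ) = a/√(1−e²sin²φ) = 6385407.616 m.
X = (N+h)·cosφ·cosλ = -3880926.696 m; Y = (N+h)·cosφ·sinλ = 3442330.462 m; Z = (N(1−e²)+h)·sinφ = 3698272.970 m.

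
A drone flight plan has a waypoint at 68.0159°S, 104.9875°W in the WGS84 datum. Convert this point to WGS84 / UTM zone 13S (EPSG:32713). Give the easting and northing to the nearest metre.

Zone 13 central meridian λ₀ = 6×13 − 183 = -105°; Δλ = +0.0125°.
Transverse Mercator on WGS84 with k₀ = 0.9996 gives E = 500522.201 m, N = 2455362.940 m.

E 500522 m, N 2455363 m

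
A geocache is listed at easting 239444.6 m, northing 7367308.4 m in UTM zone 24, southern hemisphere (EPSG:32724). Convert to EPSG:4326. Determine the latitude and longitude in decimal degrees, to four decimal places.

lat -23.7843°, lon -41.5569°

Zone 24S: λ₀ = -39°, k₀ = 0.9996, false easting 500000 m, false northing 10000000 m.
Meridian distance M = (N − FN)/k₀ = -2633745.1 m.
Inverse transverse Mercator on WGS84 gives φ = -23.78429986°, λ = -41.55689971°.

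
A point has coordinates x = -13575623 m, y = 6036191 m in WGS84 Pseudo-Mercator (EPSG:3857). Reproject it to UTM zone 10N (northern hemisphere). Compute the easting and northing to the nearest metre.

E 578826 m, N 5269430 m

Web Mercator inverse (R = 6378137 m) → φ = 47.57349713°, λ = -121.95189632°.
UTM 10N forward: E = 578825.665 m, N = 5269430.181 m.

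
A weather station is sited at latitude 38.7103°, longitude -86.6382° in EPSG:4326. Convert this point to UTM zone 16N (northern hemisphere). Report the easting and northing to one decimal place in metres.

Zone 16 central meridian λ₀ = 6×16 − 183 = -87°; Δλ = +0.3618°.
Transverse Mercator on WGS84 with k₀ = 0.9996 gives E = 531456.294 m, N = 4284691.174 m.

E 531456.3 m, N 4284691.2 m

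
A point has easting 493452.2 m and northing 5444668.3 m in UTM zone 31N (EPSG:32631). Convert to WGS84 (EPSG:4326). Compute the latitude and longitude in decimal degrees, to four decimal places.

Zone 31N: λ₀ = 3°, k₀ = 0.9996, false easting 500000 m.
Meridian distance M = (N − FN)/k₀ = 5446847.0 m.
Inverse transverse Mercator on WGS84 gives φ = 49.15480021°, λ = 2.91020026°.

lat 49.1548°, lon 2.9102°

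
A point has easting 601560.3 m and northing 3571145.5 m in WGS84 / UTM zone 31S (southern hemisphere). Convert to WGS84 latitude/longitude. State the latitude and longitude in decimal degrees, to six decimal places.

lat -57.989700°, lon 4.717800°

Zone 31S: λ₀ = 3°, k₀ = 0.9996, false easting 500000 m, false northing 10000000 m.
Meridian distance M = (N − FN)/k₀ = -6431427.1 m.
Inverse transverse Mercator on WGS84 gives φ = -57.98969956°, λ = 4.71780007°.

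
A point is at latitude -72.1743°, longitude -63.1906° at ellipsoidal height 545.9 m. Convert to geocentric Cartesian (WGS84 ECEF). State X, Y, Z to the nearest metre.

X 883379 m, Y -1748080 m, Z -6050188 m

WGS84: a = 6378137 m, e² = 0.006694380; N(φ) = a/√(1−e²sin²φ) = 6397573.705 m.
X = (N+h)·cosφ·cosλ = 883378.900 m; Y = (N+h)·cosφ·sinλ = -1748080.301 m; Z = (N(1−e²)+h)·sinφ = -6050188.094 m.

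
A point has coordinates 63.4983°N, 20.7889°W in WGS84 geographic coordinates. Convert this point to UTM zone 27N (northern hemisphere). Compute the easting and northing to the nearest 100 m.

E 510500 m, N 7041100 m

Zone 27 central meridian λ₀ = 6×27 − 183 = -21°; Δλ = +0.2111°.
Transverse Mercator on WGS84 with k₀ = 0.9996 gives E = 510510.073 m, N = 7041127.634 m.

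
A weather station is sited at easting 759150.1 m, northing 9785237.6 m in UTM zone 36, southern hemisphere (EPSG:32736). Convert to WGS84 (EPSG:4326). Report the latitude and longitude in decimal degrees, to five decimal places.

lat -1.94140°, lon 35.32960°

Zone 36S: λ₀ = 33°, k₀ = 0.9996, false easting 500000 m, false northing 10000000 m.
Meridian distance M = (N − FN)/k₀ = -214848.3 m.
Inverse transverse Mercator on WGS84 gives φ = -1.94139990°, λ = 35.32960016°.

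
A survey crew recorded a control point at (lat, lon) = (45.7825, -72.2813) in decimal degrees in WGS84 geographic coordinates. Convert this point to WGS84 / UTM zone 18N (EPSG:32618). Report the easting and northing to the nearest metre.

E 711336 m, N 5073477 m

Zone 18 central meridian λ₀ = 6×18 − 183 = -75°; Δλ = +2.7187°.
Transverse Mercator on WGS84 with k₀ = 0.9996 gives E = 711336.481 m, N = 5073477.063 m.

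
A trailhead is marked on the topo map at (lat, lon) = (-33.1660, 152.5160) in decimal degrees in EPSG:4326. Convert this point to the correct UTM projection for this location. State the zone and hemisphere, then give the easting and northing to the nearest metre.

Zone 56S: E 454871 m, N 6330206 m

Longitude 152.5160° lies in the 6° band [150°, 156°), giving zone 56; latitude is south of the equator, so 56S.
Zone 56 central meridian λ₀ = 6×56 − 183 = 153°; Δλ = -0.4840°.
Transverse Mercator on WGS84 with k₀ = 0.9996 gives E = 454871.376 m, N = 6330205.757 m.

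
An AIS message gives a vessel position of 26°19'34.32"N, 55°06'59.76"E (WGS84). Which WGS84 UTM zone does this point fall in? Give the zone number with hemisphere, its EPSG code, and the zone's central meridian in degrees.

Zone 40N (EPSG:32640), central meridian 57°

UTM zone = ⌊(λ + 180)/6⌋ + 1; 55.1166° ∈ [54°, 60°) → zone 40.
Hemisphere: N (φ ≥ 0).
Central meridian λ₀ = 6×40 − 183 = 57°.
EPSG code: 32640.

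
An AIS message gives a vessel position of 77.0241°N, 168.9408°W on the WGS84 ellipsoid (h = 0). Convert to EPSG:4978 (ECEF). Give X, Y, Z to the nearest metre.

WGS84: a = 6378137 m, e² = 0.006694380; N(φ) = a/√(1−e²sin²φ) = 6398506.621 m.
X = (N+h)·cosφ·cosλ = -1410047.545 m; Y = (N+h)·cosφ·sinλ = -275597.740 m; Z = (N(1−e²)+h)·sinφ = 6193377.935 m.

X -1410048 m, Y -275598 m, Z 6193378 m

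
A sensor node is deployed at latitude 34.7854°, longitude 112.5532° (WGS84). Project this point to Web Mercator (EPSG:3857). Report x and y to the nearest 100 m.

Web Mercator is spherical with R = a = 6378137 m.
x = R·λ = 6378137 × 1.964423924 = 12529364.911 m.
y = R·ln tan(π/4 + φ/2) = 6378137 × 0.648270172 = 4134755.969 m.

x 12529400 m, y 4134800 m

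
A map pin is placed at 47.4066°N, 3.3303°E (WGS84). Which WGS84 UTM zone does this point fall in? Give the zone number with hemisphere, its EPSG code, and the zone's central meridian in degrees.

UTM zone = ⌊(λ + 180)/6⌋ + 1; 3.3303° ∈ [0°, 6°) → zone 31.
Hemisphere: N (φ ≥ 0).
Central meridian λ₀ = 6×31 − 183 = 3°.
EPSG code: 32631.

Zone 31N (EPSG:32631), central meridian 3°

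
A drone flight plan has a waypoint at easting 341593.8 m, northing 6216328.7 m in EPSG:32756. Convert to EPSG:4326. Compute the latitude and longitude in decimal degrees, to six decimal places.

Zone 56S: λ₀ = 153°, k₀ = 0.9996, false easting 500000 m, false northing 10000000 m.
Meridian distance M = (N − FN)/k₀ = -3785185.4 m.
Inverse transverse Mercator on WGS84 gives φ = -34.18200017°, λ = 151.28109982°.

lat -34.182000°, lon 151.281100°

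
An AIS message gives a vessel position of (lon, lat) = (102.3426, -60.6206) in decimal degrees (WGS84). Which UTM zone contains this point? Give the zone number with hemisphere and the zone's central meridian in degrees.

Zone 48S, central meridian 105°

UTM zone = ⌊(λ + 180)/6⌋ + 1; 102.3426° ∈ [102°, 108°) → zone 48.
Hemisphere: S (φ < 0).
Central meridian λ₀ = 6×48 − 183 = 105°.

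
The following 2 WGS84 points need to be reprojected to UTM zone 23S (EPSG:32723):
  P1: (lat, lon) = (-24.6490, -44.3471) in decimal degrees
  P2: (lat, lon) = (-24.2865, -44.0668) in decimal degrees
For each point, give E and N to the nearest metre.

P1: E 566071 m, N 7273760 m; P2: E 594708 m, N 7313736 m

UTM zone 23S: λ₀ = -45°, k₀ = 0.9996.
P1 (-24.6490°, -44.3471°) → (566070.825, 7273760.065) m.
P2 (-24.2865°, -44.0668°) → (594708.249, 7313736.086) m.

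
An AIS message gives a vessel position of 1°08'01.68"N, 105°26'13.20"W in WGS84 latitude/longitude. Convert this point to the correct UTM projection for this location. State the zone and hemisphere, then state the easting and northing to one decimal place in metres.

Longitude -105.4370° lies in the 6° band [-108°, -102°), giving zone 13; latitude is north of the equator, so 13N.
Zone 13 central meridian λ₀ = 6×13 − 183 = -105°; Δλ = -0.4370°.
Transverse Mercator on WGS84 with k₀ = 0.9996 gives E = 451381.824 m, N = 125322.799 m.

Zone 13N: E 451381.8 m, N 125322.8 m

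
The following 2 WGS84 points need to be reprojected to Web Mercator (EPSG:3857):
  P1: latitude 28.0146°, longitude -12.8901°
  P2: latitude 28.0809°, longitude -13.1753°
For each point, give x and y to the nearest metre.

P1: x -1434919 m, y 3250815 m; P2: x -1466668 m, y 3259177 m

Web Mercator: x = R·λ, y = R·ln tan(π/4+φ/2), R = 6378137 m.
P1 (28.0146°, -12.8901°) → (-1434919.368, 3250814.640) m.
P2 (28.0809°, -13.1753°) → (-1466667.687, 3259177.263) m.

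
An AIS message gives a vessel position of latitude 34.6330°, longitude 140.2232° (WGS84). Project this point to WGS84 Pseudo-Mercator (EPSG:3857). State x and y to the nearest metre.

x 15609575 m, y 4114118 m

Web Mercator is spherical with R = a = 6378137 m.
x = R·λ = 6378137 × 2.447356528 = 15609575.221 m.
y = R·ln tan(π/4 + φ/2) = 6378137 × 0.645034511 = 4114118.482 m.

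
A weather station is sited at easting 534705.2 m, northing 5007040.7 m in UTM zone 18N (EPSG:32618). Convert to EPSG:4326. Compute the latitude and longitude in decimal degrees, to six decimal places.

lat 45.216000°, lon -74.558000°

Zone 18N: λ₀ = -75°, k₀ = 0.9996, false easting 500000 m.
Meridian distance M = (N − FN)/k₀ = 5009044.3 m.
Inverse transverse Mercator on WGS84 gives φ = 45.21599972°, λ = -74.55800027°.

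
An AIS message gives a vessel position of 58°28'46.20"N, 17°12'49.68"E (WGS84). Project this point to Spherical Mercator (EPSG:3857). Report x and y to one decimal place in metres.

Web Mercator is spherical with R = a = 6378137 m.
x = R·λ = 6378137 × 0.300437487 = 1916231.451 m.
y = R·ln tan(π/4 + φ/2) = 6378137 × 1.265060207 = 8068727.315 m.

x 1916231.5 m, y 8068727.3 m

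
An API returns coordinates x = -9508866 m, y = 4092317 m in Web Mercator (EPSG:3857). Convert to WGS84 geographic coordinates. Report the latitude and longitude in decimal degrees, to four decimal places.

lat 34.4717°, lon -85.4196°

R = 6378137 m. λ = x/R = -85.41959662°.
φ = 2·arctan(exp(y/R)) − 90° = 2·arctan(1.89955) − 90° = 34.47169967°.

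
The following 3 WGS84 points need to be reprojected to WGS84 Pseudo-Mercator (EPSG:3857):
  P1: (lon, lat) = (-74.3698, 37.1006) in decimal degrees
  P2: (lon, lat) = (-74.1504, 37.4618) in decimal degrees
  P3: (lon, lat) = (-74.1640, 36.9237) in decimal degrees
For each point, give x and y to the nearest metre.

P1: x -8278808 m, y 4453138 m; P2: x -8254385 m, y 4503673 m; P3: x -8255899 m, y 4428477 m

Web Mercator: x = R·λ, y = R·ln tan(π/4+φ/2), R = 6378137 m.
P1 (37.1006°, -74.3698°) → (-8278808.266, 4453138.422) m.
P2 (37.4618°, -74.1504°) → (-8254384.770, 4503672.725) m.
P3 (36.9237°, -74.1640°) → (-8255898.715, 4428476.881) m.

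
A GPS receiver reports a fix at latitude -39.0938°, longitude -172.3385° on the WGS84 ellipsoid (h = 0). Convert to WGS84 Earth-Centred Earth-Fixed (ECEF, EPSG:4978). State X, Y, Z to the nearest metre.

WGS84: a = 6378137 m, e² = 0.006694380; N(φ) = a/√(1−e²sin²φ) = 6386643.267 m.
X = (N+h)·cosφ·cosλ = -4912518.371 m; Y = (N+h)·cosφ·sinλ = -660837.529 m; Z = (N(1−e²)+h)·sinφ = -4000404.337 m.

X -4912518 m, Y -660838 m, Z -4000404 m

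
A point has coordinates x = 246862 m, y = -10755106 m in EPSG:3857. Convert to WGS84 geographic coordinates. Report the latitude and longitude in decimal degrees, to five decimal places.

R = 6378137 m. λ = x/R = 2.21759908°.
φ = 2·arctan(exp(y/R)) − 90° = 2·arctan(0.18521) − 90° = -69.01390115°.

lat -69.01390°, lon 2.21760°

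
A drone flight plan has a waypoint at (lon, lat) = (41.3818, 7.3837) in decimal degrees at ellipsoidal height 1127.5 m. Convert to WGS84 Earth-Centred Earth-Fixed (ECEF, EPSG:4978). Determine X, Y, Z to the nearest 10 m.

WGS84: a = 6378137 m, e² = 0.006694380; N(φ) = a/√(1−e²sin²φ) = 6378489.620 m.
X = (N+h)·cosφ·cosλ = 4747068.360 m; Y = (N+h)·cosφ·sinλ = 4182424.548 m; Z = (N(1−e²)+h)·sinφ = 814379.218 m.

X 4747070 m, Y 4182420 m, Z 814380 m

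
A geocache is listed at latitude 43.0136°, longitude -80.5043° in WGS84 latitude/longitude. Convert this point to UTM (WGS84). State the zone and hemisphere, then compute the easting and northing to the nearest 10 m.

Longitude -80.5043° lies in the 6° band [-84°, -78°), giving zone 17; latitude is north of the equator, so 17N.
Zone 17 central meridian λ₀ = 6×17 − 183 = -81°; Δλ = +0.4957°.
Transverse Mercator on WGS84 with k₀ = 0.9996 gives E = 540394.813 m, N = 4762444.259 m.

Zone 17N: E 540390 m, N 4762440 m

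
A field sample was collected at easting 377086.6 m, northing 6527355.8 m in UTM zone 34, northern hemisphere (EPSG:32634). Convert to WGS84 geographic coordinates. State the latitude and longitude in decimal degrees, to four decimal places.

Zone 34N: λ₀ = 21°, k₀ = 0.9996, false easting 500000 m.
Meridian distance M = (N − FN)/k₀ = 6529967.8 m.
Inverse transverse Mercator on WGS84 gives φ = 58.86839994°, λ = 18.86849933°.

lat 58.8684°, lon 18.8685°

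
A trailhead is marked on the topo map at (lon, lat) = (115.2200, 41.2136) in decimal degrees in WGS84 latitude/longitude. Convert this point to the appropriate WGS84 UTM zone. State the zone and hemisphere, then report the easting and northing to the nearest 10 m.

Zone 50N: E 350780 m, N 4564000 m

Longitude 115.2200° lies in the 6° band [114°, 120°), giving zone 50; latitude is north of the equator, so 50N.
Zone 50 central meridian λ₀ = 6×50 − 183 = 117°; Δλ = -1.7800°.
Transverse Mercator on WGS84 with k₀ = 0.9996 gives E = 350780.390 m, N = 4563996.578 m.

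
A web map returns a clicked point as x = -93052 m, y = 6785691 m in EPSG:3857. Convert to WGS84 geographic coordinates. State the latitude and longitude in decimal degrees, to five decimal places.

lat 51.92010°, lon -0.83590°

R = 6378137 m. λ = x/R = -0.83590034°.
φ = 2·arctan(exp(y/R)) − 90° = 2·arctan(2.89765) − 90° = 51.92009788°.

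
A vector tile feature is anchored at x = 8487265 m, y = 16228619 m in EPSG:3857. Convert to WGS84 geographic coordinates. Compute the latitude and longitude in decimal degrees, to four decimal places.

lat 81.0208°, lon 76.2424°

R = 6378137 m. λ = x/R = 76.24239870°.
φ = 2·arctan(exp(y/R)) − 90° = 2·arctan(12.73576) − 90° = 81.02079939°.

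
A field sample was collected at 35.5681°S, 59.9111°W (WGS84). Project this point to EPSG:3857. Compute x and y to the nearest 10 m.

Web Mercator is spherical with R = a = 6378137 m.
x = R·λ = 6378137 × -1.045645953 = -6669273.145 m.
y = R·ln tan(π/4 + φ/2) = 6378137 × -0.664983237 = -4241354.185 m.

x -6669270 m, y -4241350 m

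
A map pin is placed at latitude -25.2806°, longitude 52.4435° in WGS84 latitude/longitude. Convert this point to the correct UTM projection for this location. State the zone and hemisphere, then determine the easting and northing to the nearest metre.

Longitude 52.4435° lies in the 6° band [48°, 54°), giving zone 39; latitude is south of the equator, so 39S.
Zone 39 central meridian λ₀ = 6×39 − 183 = 51°; Δλ = +1.4435°.
Transverse Mercator on WGS84 with k₀ = 0.9996 gives E = 645340.442 m, N = 7203199.252 m.

Zone 39S: E 645340 m, N 7203199 m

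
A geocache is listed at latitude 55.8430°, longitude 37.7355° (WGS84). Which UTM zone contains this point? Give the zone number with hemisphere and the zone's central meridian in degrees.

UTM zone = ⌊(λ + 180)/6⌋ + 1; 37.7355° ∈ [36°, 42°) → zone 37.
Hemisphere: N (φ ≥ 0).
Central meridian λ₀ = 6×37 − 183 = 39°.

Zone 37N, central meridian 39°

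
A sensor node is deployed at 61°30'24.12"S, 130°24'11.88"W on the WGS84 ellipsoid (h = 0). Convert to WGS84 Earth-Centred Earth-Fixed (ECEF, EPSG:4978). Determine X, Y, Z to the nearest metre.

WGS84: a = 6378137 m, e² = 0.006694380; N(φ) = a/√(1−e²sin²φ) = 6394691.445 m.
X = (N+h)·cosφ·cosλ = -1977305.134 m; Y = (N+h)·cosφ·sinλ = -2323054.575 m; Z = (N(1−e²)+h)·sinφ = -5582497.816 m.

X -1977305 m, Y -2323055 m, Z -5582498 m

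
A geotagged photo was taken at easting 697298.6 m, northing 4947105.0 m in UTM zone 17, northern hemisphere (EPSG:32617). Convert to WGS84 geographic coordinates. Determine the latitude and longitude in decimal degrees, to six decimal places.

lat 44.650200°, lon -78.511800°

Zone 17N: λ₀ = -81°, k₀ = 0.9996, false easting 500000 m.
Meridian distance M = (N − FN)/k₀ = 4949084.6 m.
Inverse transverse Mercator on WGS84 gives φ = 44.65020043°, λ = -78.51180039°.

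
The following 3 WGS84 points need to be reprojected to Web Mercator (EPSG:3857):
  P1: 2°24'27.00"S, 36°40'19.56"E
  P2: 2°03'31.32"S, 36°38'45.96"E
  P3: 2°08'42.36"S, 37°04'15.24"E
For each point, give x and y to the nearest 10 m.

Web Mercator: x = R·λ, y = R·ln tan(π/4+φ/2), R = 6378137 m.
P1 (-2.4075°, 36.6721°) → (4082319.498, -268080.572) m.
P2 (-2.0587°, 36.6461°) → (4079425.192, -229222.764) m.
P3 (-2.1451°, 37.0709°) → (4126713.711, -238847.244) m.

P1: x 4082320 m, y -268080 m; P2: x 4079430 m, y -229220 m; P3: x 4126710 m, y -238850 m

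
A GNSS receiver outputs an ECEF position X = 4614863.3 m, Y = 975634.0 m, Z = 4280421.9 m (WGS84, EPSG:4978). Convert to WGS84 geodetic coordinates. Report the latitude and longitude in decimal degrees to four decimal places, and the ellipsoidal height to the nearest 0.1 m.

lat 42.4144°, lon 11.9372°, h 1071.2 m

λ = atan2(Y, X) = 11.93720029°; p = √(X²+Y²) = 4716866.0 m.
Bowring's method on WGS84 (a = 6378137 m, b = 6356752.314 m) gives φ = 42.41439968°, h = 1071.172 m.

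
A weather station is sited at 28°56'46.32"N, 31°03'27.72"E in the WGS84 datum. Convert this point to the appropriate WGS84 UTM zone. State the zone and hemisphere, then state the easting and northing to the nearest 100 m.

Longitude 31.0577° lies in the 6° band [30°, 36°), giving zone 36; latitude is north of the equator, so 36N.
Zone 36 central meridian λ₀ = 6×36 − 183 = 33°; Δλ = -1.9423°.
Transverse Mercator on WGS84 with k₀ = 0.9996 gives E = 310702.822 m, N = 3203578.338 m.

Zone 36N: E 310700 m, N 3203600 m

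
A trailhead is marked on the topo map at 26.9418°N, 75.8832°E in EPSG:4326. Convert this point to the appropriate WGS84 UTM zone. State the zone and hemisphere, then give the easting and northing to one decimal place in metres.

Zone 43N: E 587674.0 m, N 2980295.3 m

Longitude 75.8832° lies in the 6° band [72°, 78°), giving zone 43; latitude is north of the equator, so 43N.
Zone 43 central meridian λ₀ = 6×43 − 183 = 75°; Δλ = +0.8832°.
Transverse Mercator on WGS84 with k₀ = 0.9996 gives E = 587673.982 m, N = 2980295.266 m.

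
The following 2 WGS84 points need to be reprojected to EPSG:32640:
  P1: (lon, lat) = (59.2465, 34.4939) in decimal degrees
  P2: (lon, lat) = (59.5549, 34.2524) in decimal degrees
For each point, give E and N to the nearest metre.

P1: E 706270 m, N 3819212 m; P2: E 735268 m, N 3793096 m

UTM zone 40N: λ₀ = 57°, k₀ = 0.9996.
P1 (34.4939°, 59.2465°) → (706270.118, 3819211.617) m.
P2 (34.2524°, 59.5549°) → (735268.158, 3793095.692) m.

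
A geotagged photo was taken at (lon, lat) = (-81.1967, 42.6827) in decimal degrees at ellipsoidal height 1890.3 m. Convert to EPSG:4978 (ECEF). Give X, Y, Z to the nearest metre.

X 718889 m, Y -4641975 m, Z 4302938 m

WGS84: a = 6378137 m, e² = 0.006694380; N(φ) = a/√(1−e²sin²φ) = 6387971.616 m.
X = (N+h)·cosφ·cosλ = 718889.410 m; Y = (N+h)·cosφ·sinλ = -4641974.638 m; Z = (N(1−e²)+h)·sinφ = 4302937.533 m.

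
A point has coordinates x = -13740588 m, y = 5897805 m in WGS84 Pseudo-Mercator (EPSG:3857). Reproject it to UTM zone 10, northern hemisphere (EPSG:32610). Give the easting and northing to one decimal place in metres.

Web Mercator inverse (R = 6378137 m) → φ = 46.72809722°, λ = -123.43380213°.
UTM 10N forward: E = 466853.024 m, N = 5175040.627 m.

E 466853.0 m, N 5175040.6 m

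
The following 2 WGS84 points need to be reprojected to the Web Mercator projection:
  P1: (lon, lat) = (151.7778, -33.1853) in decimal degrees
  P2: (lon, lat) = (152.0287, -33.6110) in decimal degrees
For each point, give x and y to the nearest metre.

Web Mercator: x = R·λ, y = R·ln tan(π/4+φ/2), R = 6378137 m.
P1 (-33.1853°, 151.7778°) → (16895827.410, -3919925.347) m.
P2 (-33.6110°, 152.0287°) → (16923757.470, -3976687.667) m.

P1: x 16895827 m, y -3919925 m; P2: x 16923757 m, y -3976688 m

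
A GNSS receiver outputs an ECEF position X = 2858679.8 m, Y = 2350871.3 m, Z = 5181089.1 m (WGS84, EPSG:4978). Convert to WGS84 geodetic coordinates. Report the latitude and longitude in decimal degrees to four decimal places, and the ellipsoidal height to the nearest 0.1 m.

lat 54.6412°, lon 39.4326°, h 3332.1 m

λ = atan2(Y, X) = 39.43260005°; p = √(X²+Y²) = 3701168.2 m.
Bowring's method on WGS84 (a = 6378137 m, b = 6356752.314 m) gives φ = 54.64119980°, h = 3332.130 m.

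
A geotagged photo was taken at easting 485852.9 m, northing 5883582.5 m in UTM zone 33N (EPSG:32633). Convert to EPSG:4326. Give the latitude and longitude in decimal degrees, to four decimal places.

Zone 33N: λ₀ = 15°, k₀ = 0.9996, false easting 500000 m.
Meridian distance M = (N − FN)/k₀ = 5885936.9 m.
Inverse transverse Mercator on WGS84 gives φ = 53.10149978°, λ = 14.78870052°.

lat 53.1015°, lon 14.7887°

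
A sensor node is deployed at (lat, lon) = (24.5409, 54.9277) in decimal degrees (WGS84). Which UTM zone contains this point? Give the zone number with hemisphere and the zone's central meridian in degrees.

Zone 40N, central meridian 57°

UTM zone = ⌊(λ + 180)/6⌋ + 1; 54.9277° ∈ [54°, 60°) → zone 40.
Hemisphere: N (φ ≥ 0).
Central meridian λ₀ = 6×40 − 183 = 57°.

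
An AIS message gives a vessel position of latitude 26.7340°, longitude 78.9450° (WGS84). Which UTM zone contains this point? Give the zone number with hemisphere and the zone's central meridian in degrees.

UTM zone = ⌊(λ + 180)/6⌋ + 1; 78.9450° ∈ [78°, 84°) → zone 44.
Hemisphere: N (φ ≥ 0).
Central meridian λ₀ = 6×44 − 183 = 81°.

Zone 44N, central meridian 81°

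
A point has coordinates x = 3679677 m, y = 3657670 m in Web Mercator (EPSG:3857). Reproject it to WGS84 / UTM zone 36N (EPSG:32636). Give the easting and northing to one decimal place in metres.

E 505249.7 m, N 3450848.6 m

Web Mercator inverse (R = 6378137 m) → φ = 31.19169890°, λ = 33.05510090°.
UTM 36N forward: E = 505249.714 m, N = 3450848.611 m.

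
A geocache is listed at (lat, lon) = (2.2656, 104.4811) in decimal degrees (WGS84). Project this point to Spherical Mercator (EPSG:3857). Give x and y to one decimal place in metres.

x 11630782.8 m, y 252271.2 m

Web Mercator is spherical with R = a = 6378137 m.
x = R·λ = 6378137 × 1.823539201 = 11630782.8495 m.
y = R·ln tan(π/4 + φ/2) = 6378137 × 0.039552488 = 252271.188 m.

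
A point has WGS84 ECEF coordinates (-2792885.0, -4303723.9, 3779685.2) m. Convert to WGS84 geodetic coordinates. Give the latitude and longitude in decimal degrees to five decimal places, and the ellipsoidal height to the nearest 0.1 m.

lat 36.56320°, lon -122.98140°, h 1872.3 m

λ = atan2(Y, X) = -122.98139938°; p = √(X²+Y²) = 5130521.0 m.
Bowring's method on WGS84 (a = 6378137 m, b = 6356752.314 m) gives φ = 36.56319983°, h = 1872.279 m.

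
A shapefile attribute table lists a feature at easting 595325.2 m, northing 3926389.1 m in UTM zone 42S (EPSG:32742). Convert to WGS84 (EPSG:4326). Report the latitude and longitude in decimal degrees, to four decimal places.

lat -54.8006°, lon 70.4829°

Zone 42S: λ₀ = 69°, k₀ = 0.9996, false easting 500000 m, false northing 10000000 m.
Meridian distance M = (N − FN)/k₀ = -6076041.3 m.
Inverse transverse Mercator on WGS84 gives φ = -54.80060028°, λ = 70.48289974°.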